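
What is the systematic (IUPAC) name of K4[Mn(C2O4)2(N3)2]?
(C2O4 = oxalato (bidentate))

The 4 potassium counter-ions carry a total charge of +4, so each complex ion is 4−.
Ligand charges: 2×oxalato (-2 each), 2×azido (-1 each); total -6. So Mn + (-6) = 4−, giving Mn = +2.
The complex ion is anionic, so manganese takes the -ate form manganate(II).

potassium diazidodioxalatomanganate(II)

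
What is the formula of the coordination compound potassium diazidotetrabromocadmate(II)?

Ligands: 4 bromo (Br, -1), 2 azido (N3, -1). Ligand charge sum = -6.
With Cd in oxidation state +2, the complex ion is [Cd...]^4−.
Charge balance with potassium (+1) requires 1 complex ion per 4 potassium.

K4[CdBr4(N3)2]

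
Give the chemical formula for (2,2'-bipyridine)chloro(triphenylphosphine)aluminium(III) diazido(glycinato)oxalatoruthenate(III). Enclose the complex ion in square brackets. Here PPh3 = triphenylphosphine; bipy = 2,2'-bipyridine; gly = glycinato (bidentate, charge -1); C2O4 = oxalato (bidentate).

Cation [Al…]: ligand charges -1, Al(III) ⇒ ion charge 2+.
Anion [Ru…]: ligand charges -5, Ru(III) ⇒ ion charge 2−.
One 2+ cation balances one 2− anion.

[Al(bipy)Cl(PPh3)][Ru(C2O4)(gly)(N3)2]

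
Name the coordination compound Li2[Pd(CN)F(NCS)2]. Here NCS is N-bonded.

lithium cyanofluorodiisothiocyanatopalladate(II)

The 2 lithium counter-ions carry a total charge of +2, so each complex ion is 2−.
Ligand charges: 1×cyano (-1 each), 2×isothiocyanato (-1 each), 1×fluoro (-1 each); total -4. So Pd + (-4) = 2−, giving Pd = +2.
The complex ion is anionic, so palladium takes the -ate form palladate(II).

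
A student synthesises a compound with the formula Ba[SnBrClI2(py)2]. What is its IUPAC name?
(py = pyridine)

The 1 barium counter-ion carries a total charge of +2, so each complex ion is 2−.
Ligand charges: 1×chloro (-1 each), 2×pyridine (neutral), 1×bromo (-1 each), 2×iodo (-1 each); total -4. So Sn + (-4) = 2−, giving Sn = +2.
Ligands are named alphabetically: bromo before chloro before iodo before pyridine.
The complex ion is anionic, so tin takes the -ate form stannate(II).

barium bromochlorodiiodobis(pyridine)stannate(II)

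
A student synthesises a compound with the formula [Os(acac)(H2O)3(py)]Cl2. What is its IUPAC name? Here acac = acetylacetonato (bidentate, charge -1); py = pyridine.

The 2 chloride counter-ions carry a total charge of -2, so each complex ion is 2+.
Ligand charges: 1×acetylacetonato (-1 each), 3×aqua (neutral), 1×pyridine (neutral); total -1. So Os + (-1) = 2+, giving Os = +3.
Ligands are named alphabetically: acetylacetonato before aqua before pyridine.

(acetylacetonato)triaqua(pyridine)osmium(III) chloride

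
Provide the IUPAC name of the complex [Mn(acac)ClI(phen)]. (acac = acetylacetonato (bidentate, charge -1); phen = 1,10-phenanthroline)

There is no counter-ion, so the complex is neutral overall.
Ligand charges: 1×chloro (-1 each), 1×iodo (-1 each), 1×acetylacetonato (-1 each), 1×1,10-phenanthroline (neutral); total -3. So Mn + (-3) = 0, giving Mn = +3.
Ligands are named alphabetically: acetylacetonato before chloro before iodo before phenanthroline.

(acetylacetonato)chloroiodo(1,10-phenanthroline)manganese(III)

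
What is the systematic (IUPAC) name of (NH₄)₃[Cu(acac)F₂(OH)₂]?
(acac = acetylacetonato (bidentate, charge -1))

The 3 ammonium counter-ions carry a total charge of +3, so each complex ion is 3−.
Ligand charges: 2×hydroxo (-1 each), 1×acetylacetonato (-1 each), 2×fluoro (-1 each); total -5. So Cu + (-5) = 3−, giving Cu = +2.
Ligands are named alphabetically: acetylacetonato before fluoro before hydroxo.
The complex ion is anionic, so copper takes the -ate form cuprate(II).

ammonium (acetylacetonato)difluorodihydroxocuprate(II)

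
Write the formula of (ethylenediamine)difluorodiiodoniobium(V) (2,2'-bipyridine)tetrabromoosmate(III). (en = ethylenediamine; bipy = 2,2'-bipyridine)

Cation [Nb…]: ligand charges -4, Nb(V) ⇒ ion charge 1+.
Anion [Os…]: ligand charges -4, Os(III) ⇒ ion charge 1−.

[Nb(en)F2I2][Os(bipy)Br4]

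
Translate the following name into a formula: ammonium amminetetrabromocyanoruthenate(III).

(NH4)2[RuBr4(CN)(NH3)]

Ligands: 1 cyano (CN, -1), 1 ammine (NH3, neutral), 4 bromo (Br, -1). Ligand charge sum = -5.
With Ru in oxidation state +3, the complex ion is [Ru...]^2−.
Charge balance with ammonium (+1) requires 1 complex ion per 2 ammonium.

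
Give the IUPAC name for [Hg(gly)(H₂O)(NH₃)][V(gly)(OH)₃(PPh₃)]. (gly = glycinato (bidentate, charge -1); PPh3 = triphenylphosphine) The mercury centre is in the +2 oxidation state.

Hg is given as +2; the cation's ligand charges sum to -1, so the complex cation is 1+.
A 1:1 salt means the anion carries the equal and opposite charge, 1−.
Anion: ligand charges sum to -4; for the ion to be 1−, V = +3.

ammineaqua(glycinato)mercury(II) (glycinato)trihydroxo(triphenylphosphine)vanadate(III)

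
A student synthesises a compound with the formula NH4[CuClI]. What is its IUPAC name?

The 1 ammonium counter-ion carries a total charge of +1, so each complex ion is 1−.
Ligand charges: 1×chloro (-1 each), 1×iodo (-1 each); total -2. So Cu + (-2) = 1−, giving Cu = +1.
Ligands are named alphabetically: chloro before iodo.
The complex ion is anionic, so copper takes the -ate form cuprate(I).

ammonium chloroiodocuprate(I)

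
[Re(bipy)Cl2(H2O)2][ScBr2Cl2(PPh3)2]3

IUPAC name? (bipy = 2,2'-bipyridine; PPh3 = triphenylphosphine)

Both ions are complex: the cation is named first with the plain metal name, the anion second with the -ate form; each ion's ligands are alphabetised independently.
Scandium is always +3 in its complexes; the anion's ligand charges sum to -4, so the complex anion is 1−.
With 3 anions per cation, the cation must be 3×1 = 3+.
Cation: ligand charges sum to -2; for the ion to be 3+, Re = +5.

diaqua(2,2'-bipyridine)dichlororhenium(V) dibromodichlorobis(triphenylphosphine)scandate(III)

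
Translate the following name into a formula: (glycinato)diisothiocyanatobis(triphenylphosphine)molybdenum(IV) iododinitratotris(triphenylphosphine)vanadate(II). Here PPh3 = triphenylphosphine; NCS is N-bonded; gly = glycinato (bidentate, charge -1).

[Mo(gly)(NCS)2(PPh3)2][VI(NO3)2(PPh3)3]

Cation [Mo…]: ligand charges -3, Mo(IV) ⇒ ion charge 1+.
Anion [V…]: ligand charges -3, V(II) ⇒ ion charge 1−.
One 1+ cation balances one 1− anion.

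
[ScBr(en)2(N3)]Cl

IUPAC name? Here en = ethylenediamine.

The 1 chloride counter-ion carries a total charge of -1, so each complex ion is 1+.
Ligand charges: 1×azido (-1 each), 2×ethylenediamine (neutral), 1×bromo (-1 each); total -2. So Sc + (-2) = 1+, giving Sc = +3.
Ligands are named alphabetically: azido before bromo before ethylenediamine.

azidobromobis(ethylenediamine)scandium(III) chloride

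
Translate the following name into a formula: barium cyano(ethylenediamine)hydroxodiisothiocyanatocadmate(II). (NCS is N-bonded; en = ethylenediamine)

Ligands: 1 cyano (CN, -1), 2 isothiocyanato (NCS, -1), 1 hydroxo (OH, -1), 1 ethylenediamine (en, neutral). Ligand charge sum = -4.
With Cd in oxidation state +2, the complex ion is [Cd...]^2−.
Charge balance with barium (+2) requires 1 complex ion per 1 barium.

Ba[Cd(CN)(en)(NCS)2(OH)]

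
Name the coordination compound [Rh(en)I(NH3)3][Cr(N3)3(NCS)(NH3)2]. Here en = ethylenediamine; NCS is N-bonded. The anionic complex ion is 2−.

triammine(ethylenediamine)iodorhodium(III) diamminetriazidoisothiocyanatochromate(II)

The complex anion is given as 2−; its ligand charges sum to -4, so Cr = +2.
A 1:1 salt means the cation carries the equal and opposite charge, 2+.
Cation: ligand charges sum to -1; for the ion to be 2+, Rh = +3.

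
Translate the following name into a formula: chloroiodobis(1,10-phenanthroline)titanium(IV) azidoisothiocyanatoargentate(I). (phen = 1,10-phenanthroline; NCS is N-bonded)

Cation [Ti…]: ligand charges -2, Ti(IV) ⇒ ion charge 2+.
Anion [Ag…]: ligand charges -2, Ag(I) ⇒ ion charge 1−.
One 2+ cation requires 2 of the 1− anion.

[TiClI(phen)2][Ag(N3)(NCS)]2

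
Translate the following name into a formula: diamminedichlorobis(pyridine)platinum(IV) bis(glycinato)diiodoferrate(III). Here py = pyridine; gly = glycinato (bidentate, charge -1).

Cation [Pt…]: ligand charges -2, Pt(IV) ⇒ ion charge 2+.
Anion [Fe…]: ligand charges -4, Fe(III) ⇒ ion charge 1−.
One 2+ cation requires 2 of the 1− anion.

[PtCl2(NH3)2(py)2][Fe(gly)2I2]2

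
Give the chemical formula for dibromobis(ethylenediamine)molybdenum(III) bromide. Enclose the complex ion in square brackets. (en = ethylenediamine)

Ligands: 2 ethylenediamine (en, neutral), 2 bromo (Br, -1). Ligand charge sum = -2.
With Mo in oxidation state +3, the complex ion is [Mo...]^1+.
Charge balance with bromide (-1) requires 1 complex ion per 1 bromide.

[MoBr2(en)2]Br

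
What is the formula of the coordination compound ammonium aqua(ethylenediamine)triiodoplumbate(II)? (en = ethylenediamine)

NH4[Pb(en)(H2O)I3]

Ligands: 1 ethylenediamine (en, neutral), 3 iodo (I, -1), 1 aqua (H2O, neutral). Ligand charge sum = -3.
With Pb in oxidation state +2, the complex ion is [Pb...]^1−.
Charge balance with ammonium (+1) requires 1 complex ion per 1 ammonium.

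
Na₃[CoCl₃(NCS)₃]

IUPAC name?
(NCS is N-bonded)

The 3 sodium counter-ions carry a total charge of +3, so each complex ion is 3−.
Ligand charges: 3×chloro (-1 each), 3×isothiocyanato (-1 each); total -6. So Co + (-6) = 3−, giving Co = +3.
Ligands are named alphabetically: chloro before isothiocyanato.
The complex ion is anionic, so cobalt takes the -ate form cobaltate(III).

sodium trichlorotriisothiocyanatocobaltate(III)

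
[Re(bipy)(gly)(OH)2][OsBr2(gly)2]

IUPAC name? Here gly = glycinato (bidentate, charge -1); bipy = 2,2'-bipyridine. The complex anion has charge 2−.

Both ions are complex: the cation is named first with the plain metal name, the anion second with the -ate form; each ion's ligands are alphabetised independently.
The complex anion is given as 2−; its ligand charges sum to -4, so Os = +2.
A 1:1 salt means the cation carries the equal and opposite charge, 2+.
Cation: ligand charges sum to -3; for the ion to be 2+, Re = +5.

(2,2'-bipyridine)(glycinato)dihydroxorhenium(V) dibromobis(glycinato)osmate(II)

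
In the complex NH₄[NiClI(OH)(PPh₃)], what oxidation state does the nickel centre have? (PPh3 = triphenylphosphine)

+2

1 ammonium outside the brackets (+1 each) → the complex ion is 1−.
Ligand charges: 1×I = -1; 1×Cl = -1; 1×OH = -1; 1×PPh3 neutral; sum -3.
Ni + (-3) = 1− ⇒ Ni is +2.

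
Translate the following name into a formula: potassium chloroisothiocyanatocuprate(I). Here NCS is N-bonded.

Ligands: 1 chloro (Cl, -1), 1 isothiocyanato (NCS, -1). Ligand charge sum = -2.
With Cu in oxidation state +1, the complex ion is [Cu...]^1−.
Charge balance with potassium (+1) requires 1 complex ion per 1 potassium.

K[CuCl(NCS)]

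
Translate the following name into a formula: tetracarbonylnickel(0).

[Ni(CO)4]

Ligands: 4 carbonyl (CO, neutral). Ligand charge sum = 0.
With Ni in oxidation state 0, the complex ion is [Ni...].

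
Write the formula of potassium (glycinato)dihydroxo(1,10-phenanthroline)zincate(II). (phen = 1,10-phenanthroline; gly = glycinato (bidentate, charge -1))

Ligands: 1 1,10-phenanthroline (phen, neutral), 2 hydroxo (OH, -1), 1 glycinato (gly, -1). Ligand charge sum = -3.
With Zn in oxidation state +2, the complex ion is [Zn...]^1−.
Charge balance with potassium (+1) requires 1 complex ion per 1 potassium.

K[Zn(gly)(OH)2(phen)]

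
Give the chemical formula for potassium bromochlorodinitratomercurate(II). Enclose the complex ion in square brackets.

K2[HgBrCl(NO3)2]

Ligands: 1 chloro (Cl, -1), 2 nitrato (NO3, -1), 1 bromo (Br, -1). Ligand charge sum = -4.
Charge balance with potassium (+1) requires 1 complex ion per 2 potassium.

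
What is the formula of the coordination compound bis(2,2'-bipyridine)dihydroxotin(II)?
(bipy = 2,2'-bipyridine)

[Sn(bipy)2(OH)2]

Ligands: 2 2,2'-bipyridine (bipy, neutral), 2 hydroxo (OH, -1). Ligand charge sum = -2.
With Sn in oxidation state +2, the complex ion is [Sn...].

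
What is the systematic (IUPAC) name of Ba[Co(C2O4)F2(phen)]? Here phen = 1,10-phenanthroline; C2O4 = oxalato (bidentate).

The 1 barium counter-ion carries a total charge of +2, so each complex ion is 2−.
Ligand charges: 1×1,10-phenanthroline (neutral), 1×oxalato (-2 each), 2×fluoro (-1 each); total -4. So Co + (-4) = 2−, giving Co = +2.
Ligands are named alphabetically: fluoro before oxalato before phenanthroline.
The complex ion is anionic, so cobalt takes the -ate form cobaltate(II).

barium difluorooxalato(1,10-phenanthroline)cobaltate(II)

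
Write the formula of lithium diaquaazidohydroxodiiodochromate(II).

Li2[Cr(H2O)2I2(N3)(OH)]

Ligands: 2 iodo (I, -1), 1 azido (N3, -1), 1 hydroxo (OH, -1), 2 aqua (H2O, neutral). Ligand charge sum = -4.
Charge balance with lithium (+1) requires 1 complex ion per 2 lithium.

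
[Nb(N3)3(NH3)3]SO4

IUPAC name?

The 1 sulfate counter-ion carries a total charge of -2, so each complex ion is 2+.
Ligand charges: 3×ammine (neutral), 3×azido (-1 each); total -3. So Nb + (-3) = 2+, giving Nb = +5.
Ligands are named alphabetically: ammine before azido.

triamminetriazidoniobium(V) sulfate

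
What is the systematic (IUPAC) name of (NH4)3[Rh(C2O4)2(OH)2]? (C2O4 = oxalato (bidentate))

The 3 ammonium counter-ions carry a total charge of +3, so each complex ion is 3−.
Ligand charges: 2×oxalato (-2 each), 2×hydroxo (-1 each); total -6. So Rh + (-6) = 3−, giving Rh = +3.
Ligands are named alphabetically: hydroxo before oxalato.
The complex ion is anionic, so rhodium takes the -ate form rhodate(III).

ammonium dihydroxodioxalatorhodate(III)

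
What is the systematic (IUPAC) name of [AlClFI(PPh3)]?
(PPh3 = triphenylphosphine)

chlorofluoroiodo(triphenylphosphine)aluminium(III)

There is no counter-ion, so the complex is neutral overall.
Ligand charges: 1×chloro (-1 each), 1×fluoro (-1 each), 1×triphenylphosphine (neutral), 1×iodo (-1 each); total -3. So Al + (-3) = 0, giving Al = +3.
Ligands are named alphabetically: chloro before fluoro before iodo before triphenylphosphine.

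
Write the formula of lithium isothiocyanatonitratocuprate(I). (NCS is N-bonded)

Li[Cu(NCS)(NO3)]

Ligands: 1 isothiocyanato (NCS, -1), 1 nitrato (NO3, -1). Ligand charge sum = -2.
With Cu in oxidation state +1, the complex ion is [Cu...]^1−.
Charge balance with lithium (+1) requires 1 complex ion per 1 lithium.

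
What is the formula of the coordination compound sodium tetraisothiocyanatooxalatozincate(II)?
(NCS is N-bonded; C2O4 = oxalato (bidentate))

Ligands: 4 isothiocyanato (NCS, -1), 1 oxalato (C2O4, -2). Ligand charge sum = -6.
With Zn in oxidation state +2, the complex ion is [Zn...]^4−.
Charge balance with sodium (+1) requires 1 complex ion per 4 sodium.

Na4[Zn(C2O4)(NCS)4]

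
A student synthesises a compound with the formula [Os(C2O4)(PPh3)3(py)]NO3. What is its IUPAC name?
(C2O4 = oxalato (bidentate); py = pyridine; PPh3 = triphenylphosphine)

The 1 nitrate counter-ion carries a total charge of -1, so each complex ion is 1+.
Ligand charges: 1×oxalato (-2 each), 1×pyridine (neutral), 3×triphenylphosphine (neutral); total -2. So Os + (-2) = 1+, giving Os = +3.
Ligands are named alphabetically: oxalato before pyridine before triphenylphosphine.

oxalato(pyridine)tris(triphenylphosphine)osmium(III) nitrate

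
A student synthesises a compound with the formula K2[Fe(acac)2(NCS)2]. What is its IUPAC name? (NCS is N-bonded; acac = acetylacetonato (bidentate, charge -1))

The 2 potassium counter-ions carry a total charge of +2, so each complex ion is 2−.
Ligand charges: 2×isothiocyanato (-1 each), 2×acetylacetonato (-1 each); total -4. So Fe + (-4) = 2−, giving Fe = +2.
Ligands are named alphabetically: acetylacetonato before isothiocyanato.
The complex ion is anionic, so iron takes the -ate form ferrate(II).

potassium bis(acetylacetonato)diisothiocyanatoferrate(II)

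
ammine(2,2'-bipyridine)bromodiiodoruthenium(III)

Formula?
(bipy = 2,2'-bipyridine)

[Ru(bipy)BrI2(NH3)]

Ligands: 2 iodo (I, -1), 1 2,2'-bipyridine (bipy, neutral), 1 bromo (Br, -1), 1 ammine (NH3, neutral). Ligand charge sum = -3.
With Ru in oxidation state +3, the complex ion is [Ru...].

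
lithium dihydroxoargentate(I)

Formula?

Li[Ag(OH)2]

Ligands: 2 hydroxo (OH, -1). Ligand charge sum = -2.
With Ag in oxidation state +1, the complex ion is [Ag...]^1−.
Charge balance with lithium (+1) requires 1 complex ion per 1 lithium.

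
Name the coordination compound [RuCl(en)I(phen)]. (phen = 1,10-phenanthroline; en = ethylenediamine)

There is no counter-ion, so the complex is neutral overall.
Ligand charges: 1×chloro (-1 each), 1×1,10-phenanthroline (neutral), 1×iodo (-1 each), 1×ethylenediamine (neutral); total -2. So Ru + (-2) = 0, giving Ru = +2.
Ligands are named alphabetically: chloro before ethylenediamine before iodo before phenanthroline.

chloro(ethylenediamine)iodo(1,10-phenanthroline)ruthenium(II)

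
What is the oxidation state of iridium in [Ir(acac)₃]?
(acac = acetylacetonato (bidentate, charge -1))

No counter-ion: the bracketed complex is neutral.
Ligand charges: 3×acac = -3; sum -3.
Ir + (-3) = 0 ⇒ Ir is +3.

+3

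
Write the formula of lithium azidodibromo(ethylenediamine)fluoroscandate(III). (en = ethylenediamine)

Ligands: 1 ethylenediamine (en, neutral), 2 bromo (Br, -1), 1 fluoro (F, -1), 1 azido (N3, -1). Ligand charge sum = -4.
With Sc in oxidation state +3, the complex ion is [Sc...]^1−.
Charge balance with lithium (+1) requires 1 complex ion per 1 lithium.

Li[ScBr2(en)F(N3)]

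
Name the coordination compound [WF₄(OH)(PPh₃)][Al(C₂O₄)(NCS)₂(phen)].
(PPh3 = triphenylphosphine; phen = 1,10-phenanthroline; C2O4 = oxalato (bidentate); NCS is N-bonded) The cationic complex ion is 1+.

Both ions are complex: the cation is named first with the plain metal name, the anion second with the -ate form; each ion's ligands are alphabetised independently.
The complex cation is given as 1+; its ligand charges sum to -5, so W = +6.
A 1:1 salt means the anion carries the equal and opposite charge, 1−.
Anion: ligand charges sum to -4; for the ion to be 1−, Al = +3.

tetrafluorohydroxo(triphenylphosphine)tungsten(VI) diisothiocyanatooxalato(1,10-phenanthroline)aluminate(III)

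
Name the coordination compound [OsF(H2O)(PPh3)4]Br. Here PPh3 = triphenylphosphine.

aquafluorotetrakis(triphenylphosphine)osmium(II) bromide

The 1 bromide counter-ion carries a total charge of -1, so each complex ion is 1+.
Ligand charges: 1×fluoro (-1 each), 4×triphenylphosphine (neutral), 1×aqua (neutral); total -1. So Os + (-1) = 1+, giving Os = +2.
Ligands are named alphabetically: aqua before fluoro before triphenylphosphine.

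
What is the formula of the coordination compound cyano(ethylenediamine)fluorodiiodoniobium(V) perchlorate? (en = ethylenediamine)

[Nb(CN)(en)FI2]ClO4

Ligands: 1 fluoro (F, -1), 1 cyano (CN, -1), 1 ethylenediamine (en, neutral), 2 iodo (I, -1). Ligand charge sum = -4.
With Nb in oxidation state +5, the complex ion is [Nb...]^1+.
Charge balance with perchlorate (-1) requires 1 complex ion per 1 perchlorate.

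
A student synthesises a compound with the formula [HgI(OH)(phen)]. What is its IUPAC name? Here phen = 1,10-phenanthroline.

There is no counter-ion, so the complex is neutral overall.
Ligand charges: 1×iodo (-1 each), 1×hydroxo (-1 each), 1×1,10-phenanthroline (neutral); total -2. So Hg + (-2) = 0, giving Hg = +2.
Ligands are named alphabetically: hydroxo before iodo before phenanthroline.

hydroxoiodo(1,10-phenanthroline)mercury(II)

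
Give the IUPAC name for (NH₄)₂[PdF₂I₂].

The 2 ammonium counter-ions carry a total charge of +2, so each complex ion is 2−.
Ligand charges: 2×fluoro (-1 each), 2×iodo (-1 each); total -4. So Pd + (-4) = 2−, giving Pd = +2.
Ligands are named alphabetically: fluoro before iodo.
The complex ion is anionic, so palladium takes the -ate form palladate(II).

ammonium difluorodiiodopalladate(II)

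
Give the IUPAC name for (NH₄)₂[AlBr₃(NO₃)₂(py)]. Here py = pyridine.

The 2 ammonium counter-ions carry a total charge of +2, so each complex ion is 2−.
Ligand charges: 2×nitrato (-1 each), 1×pyridine (neutral), 3×bromo (-1 each); total -5. So Al + (-5) = 2−, giving Al = +3.
Ligands are named alphabetically: bromo before nitrato before pyridine.
The complex ion is anionic, so aluminium takes the -ate form aluminate(III).

ammonium tribromodinitrato(pyridine)aluminate(III)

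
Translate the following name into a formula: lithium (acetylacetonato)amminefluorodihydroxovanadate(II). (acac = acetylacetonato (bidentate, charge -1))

Li2[V(acac)F(NH3)(OH)2]

Ligands: 1 acetylacetonato (acac, -1), 2 hydroxo (OH, -1), 1 fluoro (F, -1), 1 ammine (NH3, neutral). Ligand charge sum = -4.
Charge balance with lithium (+1) requires 1 complex ion per 2 lithium.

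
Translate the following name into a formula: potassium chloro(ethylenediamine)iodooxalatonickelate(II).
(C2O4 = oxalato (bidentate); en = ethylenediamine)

K2[Ni(C2O4)Cl(en)I]

Ligands: 1 oxalato (C2O4, -2), 1 ethylenediamine (en, neutral), 1 iodo (I, -1), 1 chloro (Cl, -1). Ligand charge sum = -4.
Charge balance with potassium (+1) requires 1 complex ion per 2 potassium.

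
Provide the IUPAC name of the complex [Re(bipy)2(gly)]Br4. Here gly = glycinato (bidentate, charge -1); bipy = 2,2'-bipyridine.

The 4 bromide counter-ions carry a total charge of -4, so each complex ion is 4+.
Ligand charges: 1×glycinato (-1 each), 2×2,2'-bipyridine (neutral); total -1. So Re + (-1) = 4+, giving Re = +5.
Ligands are named alphabetically: bipyridine before glycinato.

bis(2,2'-bipyridine)(glycinato)rhenium(V) bromide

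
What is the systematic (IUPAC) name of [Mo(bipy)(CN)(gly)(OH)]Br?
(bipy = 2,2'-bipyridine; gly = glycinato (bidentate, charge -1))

The 1 bromide counter-ion carries a total charge of -1, so each complex ion is 1+.
Ligand charges: 1×2,2'-bipyridine (neutral), 1×hydroxo (-1 each), 1×cyano (-1 each), 1×glycinato (-1 each); total -3. So Mo + (-3) = 1+, giving Mo = +4.
Ligands are named alphabetically: bipyridine before cyano before glycinato before hydroxo.

(2,2'-bipyridine)cyano(glycinato)hydroxomolybdenum(IV) bromide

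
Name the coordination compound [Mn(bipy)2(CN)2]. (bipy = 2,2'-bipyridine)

bis(2,2'-bipyridine)dicyanomanganese(II)

There is no counter-ion, so the complex is neutral overall.
Ligand charges: 2×cyano (-1 each), 2×2,2'-bipyridine (neutral); total -2. So Mn + (-2) = 0, giving Mn = +2.
Ligands are named alphabetically: bipyridine before cyano.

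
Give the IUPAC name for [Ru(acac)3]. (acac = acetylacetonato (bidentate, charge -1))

tris(acetylacetonato)ruthenium(III)

There is no counter-ion, so the complex is neutral overall.
Ligand charges: 3×acetylacetonato (-1 each); total -3. So Ru + (-3) = 0, giving Ru = +3.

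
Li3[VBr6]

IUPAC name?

lithium hexabromovanadate(III)

The 3 lithium counter-ions carry a total charge of +3, so each complex ion is 3−.
Ligand charges: 6×bromo (-1 each); total -6. So V + (-6) = 3−, giving V = +3.
The complex ion is anionic, so vanadium takes the -ate form vanadate(III).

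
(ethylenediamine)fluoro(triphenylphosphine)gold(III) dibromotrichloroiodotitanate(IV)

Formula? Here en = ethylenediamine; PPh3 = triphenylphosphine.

[Au(en)F(PPh3)][TiBr2Cl3I]

Cation [Au…]: ligand charges -1, Au(III) ⇒ ion charge 2+.
Anion [Ti…]: ligand charges -6, Ti(IV) ⇒ ion charge 2−.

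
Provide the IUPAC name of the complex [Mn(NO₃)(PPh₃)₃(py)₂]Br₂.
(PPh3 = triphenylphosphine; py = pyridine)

The 2 bromide counter-ions carry a total charge of -2, so each complex ion is 2+.
Ligand charges: 3×triphenylphosphine (neutral), 2×pyridine (neutral), 1×nitrato (-1 each); total -1. So Mn + (-1) = 2+, giving Mn = +3.
Ligands are named alphabetically: nitrato before pyridine before triphenylphosphine.

nitratobis(pyridine)tris(triphenylphosphine)manganese(III) bromide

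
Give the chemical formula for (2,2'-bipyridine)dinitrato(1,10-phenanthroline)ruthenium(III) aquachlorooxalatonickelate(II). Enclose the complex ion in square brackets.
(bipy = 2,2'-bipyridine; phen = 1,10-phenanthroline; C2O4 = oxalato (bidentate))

[Ru(bipy)(NO3)2(phen)][Ni(C2O4)Cl(H2O)]

Cation [Ru…]: ligand charges -2, Ru(III) ⇒ ion charge 1+.
Anion [Ni…]: ligand charges -3, Ni(II) ⇒ ion charge 1−.
One 1+ cation balances one 1− anion.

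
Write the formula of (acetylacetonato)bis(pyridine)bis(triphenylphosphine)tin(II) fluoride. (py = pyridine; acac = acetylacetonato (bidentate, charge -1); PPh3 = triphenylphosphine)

Ligands: 2 pyridine (py, neutral), 1 acetylacetonato (acac, -1), 2 triphenylphosphine (PPh3, neutral). Ligand charge sum = -1.
Charge balance with fluoride (-1) requires 1 complex ion per 1 fluoride.

[Sn(acac)(PPh3)2(py)2]F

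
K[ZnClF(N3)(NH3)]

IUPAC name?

The 1 potassium counter-ion carries a total charge of +1, so each complex ion is 1−.
Ligand charges: 1×chloro (-1 each), 1×fluoro (-1 each), 1×azido (-1 each), 1×ammine (neutral); total -3. So Zn + (-3) = 1−, giving Zn = +2.
The complex ion is anionic, so zinc takes the -ate form zincate(II).

potassium ammineazidochlorofluorozincate(II)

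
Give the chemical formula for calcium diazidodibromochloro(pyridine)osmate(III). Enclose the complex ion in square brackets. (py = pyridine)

Ca[OsBr2Cl(N3)2(py)]

Ligands: 1 pyridine (py, neutral), 2 azido (N3, -1), 2 bromo (Br, -1), 1 chloro (Cl, -1). Ligand charge sum = -5.
With Os in oxidation state +3, the complex ion is [Os...]^2−.
Charge balance with calcium (+2) requires 1 complex ion per 1 calcium.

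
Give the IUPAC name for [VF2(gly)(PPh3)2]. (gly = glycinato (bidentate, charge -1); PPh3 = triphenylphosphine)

difluoro(glycinato)bis(triphenylphosphine)vanadium(III)

There is no counter-ion, so the complex is neutral overall.
Ligand charges: 1×glycinato (-1 each), 2×fluoro (-1 each), 2×triphenylphosphine (neutral); total -3. So V + (-3) = 0, giving V = +3.
Ligands are named alphabetically: fluoro before glycinato before triphenylphosphine.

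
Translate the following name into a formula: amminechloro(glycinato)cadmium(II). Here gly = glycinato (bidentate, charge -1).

Ligands: 1 chloro (Cl, -1), 1 glycinato (gly, -1), 1 ammine (NH3, neutral). Ligand charge sum = -2.
With Cd in oxidation state +2, the complex ion is [Cd...].

[CdCl(gly)(NH3)]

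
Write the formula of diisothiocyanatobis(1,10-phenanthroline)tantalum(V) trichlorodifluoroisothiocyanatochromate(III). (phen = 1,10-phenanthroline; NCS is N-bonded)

[Ta(NCS)2(phen)2][CrCl3F2(NCS)]

Cation [Ta…]: ligand charges -2, Ta(V) ⇒ ion charge 3+.
Anion [Cr…]: ligand charges -6, Cr(III) ⇒ ion charge 3−.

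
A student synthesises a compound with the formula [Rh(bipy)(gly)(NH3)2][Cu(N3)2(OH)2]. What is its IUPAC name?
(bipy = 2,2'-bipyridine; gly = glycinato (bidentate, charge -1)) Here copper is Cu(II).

Cu is given as +2; the anion's ligand charges sum to -4, so the complex anion is 2−.
A 1:1 salt means the cation carries the equal and opposite charge, 2+.
Cation: ligand charges sum to -1; for the ion to be 2+, Rh = +3.

diammine(2,2'-bipyridine)(glycinato)rhodium(III) diazidodihydroxocuprate(II)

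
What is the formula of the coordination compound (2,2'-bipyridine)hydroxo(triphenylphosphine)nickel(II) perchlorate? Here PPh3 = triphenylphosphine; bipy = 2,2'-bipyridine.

[Ni(bipy)(OH)(PPh3)]ClO4

Ligands: 1 hydroxo (OH, -1), 1 triphenylphosphine (PPh3, neutral), 1 2,2'-bipyridine (bipy, neutral). Ligand charge sum = -1.
With Ni in oxidation state +2, the complex ion is [Ni...]^1+.
Charge balance with perchlorate (-1) requires 1 complex ion per 1 perchlorate.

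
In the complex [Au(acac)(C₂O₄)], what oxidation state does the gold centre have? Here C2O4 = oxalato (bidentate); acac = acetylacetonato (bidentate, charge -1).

No counter-ion: the bracketed complex is neutral.
Ligand charges: 1×C2O4 = -2; 1×acac = -1; sum -3.
Au + (-3) = 0 ⇒ Au is +3.

+3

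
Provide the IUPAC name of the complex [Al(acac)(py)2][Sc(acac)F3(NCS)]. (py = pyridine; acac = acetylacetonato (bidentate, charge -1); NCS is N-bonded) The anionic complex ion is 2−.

(acetylacetonato)bis(pyridine)aluminium(III) (acetylacetonato)trifluoroisothiocyanatoscandate(III)

Both ions are complex: the cation is named first with the plain metal name, the anion second with the -ate form; each ion's ligands are alphabetised independently.
The complex anion is given as 2−; its ligand charges sum to -5, so Sc = +3.
A 1:1 salt means the cation carries the equal and opposite charge, 2+.
Cation: ligand charges sum to -1; for the ion to be 2+, Al = +3.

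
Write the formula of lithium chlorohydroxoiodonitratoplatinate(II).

Ligands: 1 nitrato (NO3, -1), 1 chloro (Cl, -1), 1 iodo (I, -1), 1 hydroxo (OH, -1). Ligand charge sum = -4.
With Pt in oxidation state +2, the complex ion is [Pt...]^2−.
Charge balance with lithium (+1) requires 1 complex ion per 2 lithium.

Li2[PtClI(NO3)(OH)]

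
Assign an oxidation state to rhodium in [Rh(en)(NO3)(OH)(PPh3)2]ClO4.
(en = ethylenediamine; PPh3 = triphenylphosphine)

+3

1 perchlorate outside the brackets (-1 each) → the complex ion is 1+.
Ligand charges: 1×NO3 = -1; 1×en neutral; 2×PPh3 neutral; 1×OH = -1; sum -2.
Rh + (-2) = 1+ ⇒ Rh is +3.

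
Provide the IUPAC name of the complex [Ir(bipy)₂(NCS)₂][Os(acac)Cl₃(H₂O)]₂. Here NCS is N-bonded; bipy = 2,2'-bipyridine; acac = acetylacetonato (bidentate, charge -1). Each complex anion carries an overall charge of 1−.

Both ions are complex: the cation is named first with the plain metal name, the anion second with the -ate form; each ion's ligands are alphabetised independently.
The complex anion is given as 1−; its ligand charges sum to -4, so Os = +3.
With 2 anions per cation, the cation must be 2×1 = 2+.
Cation: ligand charges sum to -2; for the ion to be 2+, Ir = +4.

bis(2,2'-bipyridine)diisothiocyanatoiridium(IV) (acetylacetonato)aquatrichloroosmate(III)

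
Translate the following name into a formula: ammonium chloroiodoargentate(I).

NH4[AgClI]

Ligands: 1 chloro (Cl, -1), 1 iodo (I, -1). Ligand charge sum = -2.
With Ag in oxidation state +1, the complex ion is [Ag...]^1−.
Charge balance with ammonium (+1) requires 1 complex ion per 1 ammonium.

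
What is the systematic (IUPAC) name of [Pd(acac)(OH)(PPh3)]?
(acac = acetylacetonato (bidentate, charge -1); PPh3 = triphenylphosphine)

There is no counter-ion, so the complex is neutral overall.
Ligand charges: 1×acetylacetonato (-1 each), 1×triphenylphosphine (neutral), 1×hydroxo (-1 each); total -2. So Pd + (-2) = 0, giving Pd = +2.
Ligands are named alphabetically: acetylacetonato before hydroxo before triphenylphosphine.

(acetylacetonato)hydroxo(triphenylphosphine)palladium(II)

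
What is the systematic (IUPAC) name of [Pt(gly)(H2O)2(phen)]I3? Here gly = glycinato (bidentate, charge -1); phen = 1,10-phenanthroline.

The 3 iodide counter-ions carry a total charge of -3, so each complex ion is 3+.
Ligand charges: 1×glycinato (-1 each), 2×aqua (neutral), 1×1,10-phenanthroline (neutral); total -1. So Pt + (-1) = 3+, giving Pt = +4.
Ligands are named alphabetically: aqua before glycinato before phenanthroline.

diaqua(glycinato)(1,10-phenanthroline)platinum(IV) iodide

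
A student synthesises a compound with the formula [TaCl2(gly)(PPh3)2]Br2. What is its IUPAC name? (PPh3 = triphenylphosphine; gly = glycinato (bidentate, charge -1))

dichloro(glycinato)bis(triphenylphosphine)tantalum(V) bromide

The 2 bromide counter-ions carry a total charge of -2, so each complex ion is 2+.
Ligand charges: 2×triphenylphosphine (neutral), 1×glycinato (-1 each), 2×chloro (-1 each); total -3. So Ta + (-3) = 2+, giving Ta = +5.
Ligands are named alphabetically: chloro before glycinato before triphenylphosphine.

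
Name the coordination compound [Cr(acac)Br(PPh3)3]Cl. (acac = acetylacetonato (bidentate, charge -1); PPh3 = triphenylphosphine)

(acetylacetonato)bromotris(triphenylphosphine)chromium(III) chloride

The 1 chloride counter-ion carries a total charge of -1, so each complex ion is 1+.
Ligand charges: 1×bromo (-1 each), 1×acetylacetonato (-1 each), 3×triphenylphosphine (neutral); total -2. So Cr + (-2) = 1+, giving Cr = +3.
Ligands are named alphabetically: acetylacetonato before bromo before triphenylphosphine.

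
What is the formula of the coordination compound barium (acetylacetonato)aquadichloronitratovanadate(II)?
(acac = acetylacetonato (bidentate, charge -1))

Ligands: 1 nitrato (NO3, -1), 2 chloro (Cl, -1), 1 aqua (H2O, neutral), 1 acetylacetonato (acac, -1). Ligand charge sum = -4.
With V in oxidation state +2, the complex ion is [V...]^2−.
Charge balance with barium (+2) requires 1 complex ion per 1 barium.

Ba[V(acac)Cl2(H2O)(NO3)]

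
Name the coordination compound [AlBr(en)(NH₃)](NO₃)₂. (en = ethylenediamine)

The 2 nitrate counter-ions carry a total charge of -2, so each complex ion is 2+.
Ligand charges: 1×ammine (neutral), 1×bromo (-1 each), 1×ethylenediamine (neutral); total -1. So Al + (-1) = 2+, giving Al = +3.
Ligands are named alphabetically: ammine before bromo before ethylenediamine.

amminebromo(ethylenediamine)aluminium(III) nitrate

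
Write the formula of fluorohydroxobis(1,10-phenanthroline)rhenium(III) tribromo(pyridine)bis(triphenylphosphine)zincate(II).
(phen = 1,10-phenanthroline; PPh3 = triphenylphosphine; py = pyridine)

Cation [Re…]: ligand charges -2, Re(III) ⇒ ion charge 1+.
Anion [Zn…]: ligand charges -3, Zn(II) ⇒ ion charge 1−.
One 1+ cation balances one 1− anion.

[ReF(OH)(phen)2][ZnBr3(PPh3)2(py)]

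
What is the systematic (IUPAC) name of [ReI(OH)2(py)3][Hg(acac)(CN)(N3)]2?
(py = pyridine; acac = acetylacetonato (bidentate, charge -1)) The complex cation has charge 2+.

dihydroxoiodotris(pyridine)rhenium(V) (acetylacetonato)azidocyanomercurate(II)

Both ions are complex: the cation is named first with the plain metal name, the anion second with the -ate form; each ion's ligands are alphabetised independently.
The complex cation is given as 2+; its ligand charges sum to -3, so Re = +5.
With 2 anions per cation, each anion must be 2/2 = 1−.
Anion: ligand charges sum to -3; for the ion to be 1−, Hg = +2.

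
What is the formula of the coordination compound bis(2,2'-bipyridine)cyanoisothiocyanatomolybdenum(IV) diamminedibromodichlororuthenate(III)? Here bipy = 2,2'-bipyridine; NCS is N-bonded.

[Mo(bipy)2(CN)(NCS)][RuBr2Cl2(NH3)2]2

Cation [Mo…]: ligand charges -2, Mo(IV) ⇒ ion charge 2+.
Anion [Ru…]: ligand charges -4, Ru(III) ⇒ ion charge 1−.
One 2+ cation requires 2 of the 1− anion.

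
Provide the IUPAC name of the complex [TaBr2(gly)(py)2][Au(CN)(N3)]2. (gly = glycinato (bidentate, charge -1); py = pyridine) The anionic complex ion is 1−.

Both ions are complex: the cation is named first with the plain metal name, the anion second with the -ate form; each ion's ligands are alphabetised independently.
The complex anion is given as 1−; its ligand charges sum to -2, so Au = +1.
With 2 anions per cation, the cation must be 2×1 = 2+.
Cation: ligand charges sum to -3; for the ion to be 2+, Ta = +5.

dibromo(glycinato)bis(pyridine)tantalum(V) azidocyanoaurate(I)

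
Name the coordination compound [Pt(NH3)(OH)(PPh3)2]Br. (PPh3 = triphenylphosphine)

The 1 bromide counter-ion carries a total charge of -1, so each complex ion is 1+.
Ligand charges: 2×triphenylphosphine (neutral), 1×ammine (neutral), 1×hydroxo (-1 each); total -1. So Pt + (-1) = 1+, giving Pt = +2.
Ligands are named alphabetically: ammine before hydroxo before triphenylphosphine.

amminehydroxobis(triphenylphosphine)platinum(II) bromide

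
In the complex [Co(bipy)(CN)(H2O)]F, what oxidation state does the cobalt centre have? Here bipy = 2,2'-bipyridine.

1 fluoride outside the brackets (-1 each) → the complex ion is 1+.
Ligand charges: 1×H2O neutral; 1×CN = -1; 1×bipy neutral; sum -1.
Co + (-1) = 1+ ⇒ Co is +2.

+2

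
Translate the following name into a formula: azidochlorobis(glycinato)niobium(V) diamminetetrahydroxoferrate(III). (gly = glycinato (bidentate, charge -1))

Cation [Nb…]: ligand charges -4, Nb(V) ⇒ ion charge 1+.
Anion [Fe…]: ligand charges -4, Fe(III) ⇒ ion charge 1−.

[NbCl(gly)2(N3)][Fe(NH3)2(OH)4]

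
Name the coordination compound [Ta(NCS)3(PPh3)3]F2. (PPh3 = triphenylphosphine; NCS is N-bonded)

triisothiocyanatotris(triphenylphosphine)tantalum(V) fluoride

The 2 fluoride counter-ions carry a total charge of -2, so each complex ion is 2+.
Ligand charges: 3×triphenylphosphine (neutral), 3×isothiocyanato (-1 each); total -3. So Ta + (-3) = 2+, giving Ta = +5.
Ligands are named alphabetically: isothiocyanato before triphenylphosphine.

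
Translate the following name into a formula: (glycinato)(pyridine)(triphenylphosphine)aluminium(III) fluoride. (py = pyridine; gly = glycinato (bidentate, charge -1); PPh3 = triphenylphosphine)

Ligands: 1 pyridine (py, neutral), 1 glycinato (gly, -1), 1 triphenylphosphine (PPh3, neutral). Ligand charge sum = -1.
With Al in oxidation state +3, the complex ion is [Al...]^2+.
Charge balance with fluoride (-1) requires 1 complex ion per 2 fluoride.

[Al(gly)(PPh3)(py)]F2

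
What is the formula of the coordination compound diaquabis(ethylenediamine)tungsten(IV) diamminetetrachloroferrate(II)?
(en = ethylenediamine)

[W(en)2(H2O)2][FeCl4(NH3)2]2

Cation [W…]: ligand charges 0, W(IV) ⇒ ion charge 4+.
Anion [Fe…]: ligand charges -4, Fe(II) ⇒ ion charge 2−.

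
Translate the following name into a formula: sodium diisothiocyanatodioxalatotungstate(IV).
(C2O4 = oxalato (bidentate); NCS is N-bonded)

Ligands: 2 oxalato (C2O4, -2), 2 isothiocyanato (NCS, -1). Ligand charge sum = -6.
Charge balance with sodium (+1) requires 1 complex ion per 2 sodium.

Na2[W(C2O4)2(NCS)2]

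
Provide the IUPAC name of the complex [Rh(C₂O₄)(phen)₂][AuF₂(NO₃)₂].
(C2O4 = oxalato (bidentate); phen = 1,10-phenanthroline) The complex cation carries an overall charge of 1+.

Both ions are complex: the cation is named first with the plain metal name, the anion second with the -ate form; each ion's ligands are alphabetised independently.
The complex cation is given as 1+; its ligand charges sum to -2, so Rh = +3.
A 1:1 salt means the anion carries the equal and opposite charge, 1−.
Anion: ligand charges sum to -4; for the ion to be 1−, Au = +3.

oxalatobis(1,10-phenanthroline)rhodium(III) difluorodinitratoaurate(III)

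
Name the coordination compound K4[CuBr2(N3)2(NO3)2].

The 4 potassium counter-ions carry a total charge of +4, so each complex ion is 4−.
Ligand charges: 2×azido (-1 each), 2×nitrato (-1 each), 2×bromo (-1 each); total -6. So Cu + (-6) = 4−, giving Cu = +2.
Ligands are named alphabetically: azido before bromo before nitrato.
The complex ion is anionic, so copper takes the -ate form cuprate(II).

potassium diazidodibromodinitratocuprate(II)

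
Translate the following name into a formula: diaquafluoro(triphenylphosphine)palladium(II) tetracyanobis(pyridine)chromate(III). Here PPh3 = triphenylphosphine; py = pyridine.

[PdF(H2O)2(PPh3)][Cr(CN)4(py)2]

Cation [Pd…]: ligand charges -1, Pd(II) ⇒ ion charge 1+.
Anion [Cr…]: ligand charges -4, Cr(III) ⇒ ion charge 1−.
One 1+ cation balances one 1− anion.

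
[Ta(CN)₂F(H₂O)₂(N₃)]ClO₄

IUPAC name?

diaquaazidodicyanofluorotantalum(V) perchlorate

The 1 perchlorate counter-ion carries a total charge of -1, so each complex ion is 1+.
Ligand charges: 1×fluoro (-1 each), 1×azido (-1 each), 2×aqua (neutral), 2×cyano (-1 each); total -4. So Ta + (-4) = 1+, giving Ta = +5.
Ligands are named alphabetically: aqua before azido before cyano before fluoro.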